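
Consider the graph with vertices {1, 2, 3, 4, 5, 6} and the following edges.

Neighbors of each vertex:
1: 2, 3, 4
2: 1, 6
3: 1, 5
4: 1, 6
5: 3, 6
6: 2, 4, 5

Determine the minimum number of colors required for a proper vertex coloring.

3

The cycle 3-1-2-6-5-3 has odd length 5, so it cannot be 2-colored; at least 3 colors are needed.
3 colors suffice: color red → {1, 6}; color blue → {2, 3, 4}; color green → {5}. Every edge joins two different colors.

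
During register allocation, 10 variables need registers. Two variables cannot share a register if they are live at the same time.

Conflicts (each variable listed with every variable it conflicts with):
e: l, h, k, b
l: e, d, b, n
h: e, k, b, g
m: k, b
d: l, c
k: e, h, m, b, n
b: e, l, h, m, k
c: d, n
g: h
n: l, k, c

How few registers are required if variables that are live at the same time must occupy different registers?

4

e, h, k, b pairwise conflict, so at least 4 registers are needed.
4 registers suffice: e=4, l=1, h=3, m=3, d=2, k=1, b=2, c=1, g=1, n=2. Each listed conflict is separated.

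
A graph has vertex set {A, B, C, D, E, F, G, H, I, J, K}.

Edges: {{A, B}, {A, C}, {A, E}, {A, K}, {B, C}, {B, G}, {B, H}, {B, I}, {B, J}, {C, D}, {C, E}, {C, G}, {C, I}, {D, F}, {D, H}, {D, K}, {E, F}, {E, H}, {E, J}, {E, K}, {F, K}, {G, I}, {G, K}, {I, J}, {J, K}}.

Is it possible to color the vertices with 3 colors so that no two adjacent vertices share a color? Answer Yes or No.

No

B, C, G, I are pairwise adjacent (a clique of size 4), so at least 4 colors are needed.
So 3 colors are not enough.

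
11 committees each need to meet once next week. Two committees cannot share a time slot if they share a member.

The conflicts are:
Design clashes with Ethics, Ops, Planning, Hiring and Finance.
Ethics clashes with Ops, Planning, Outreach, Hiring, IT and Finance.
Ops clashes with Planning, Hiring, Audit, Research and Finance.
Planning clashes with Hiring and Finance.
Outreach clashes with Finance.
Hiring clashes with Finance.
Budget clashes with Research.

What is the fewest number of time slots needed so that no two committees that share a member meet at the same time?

Design, Ethics, Ops, Planning, Hiring, Finance pairwise conflict, so at least 6 time slots are needed.
A valid assignment using 6 time slots: Design=5, Ethics=2, Ops=1, Planning=4, Outreach=1, Hiring=6, Budget=1, Audit=2, IT=1, Research=2, Finance=3. Every pair that conflicts lands in different time slots.

6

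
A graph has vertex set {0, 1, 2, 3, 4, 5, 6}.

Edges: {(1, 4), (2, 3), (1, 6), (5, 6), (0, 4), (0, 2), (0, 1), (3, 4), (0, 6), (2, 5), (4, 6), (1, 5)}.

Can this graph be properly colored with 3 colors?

No

0, 1, 4, 6 are mutually adjacent (a clique of size 4), so at least 4 colors are needed.
So 3 colors are not enough.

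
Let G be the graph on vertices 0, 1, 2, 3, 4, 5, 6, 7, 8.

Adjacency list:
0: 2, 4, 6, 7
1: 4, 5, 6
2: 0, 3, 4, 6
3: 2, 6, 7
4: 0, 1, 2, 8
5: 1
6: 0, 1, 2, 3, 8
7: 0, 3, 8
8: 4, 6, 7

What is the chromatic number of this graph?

0, 2, 4 form a triangle, so at least 3 colors are needed.
3 colors suffice: color red → {4, 5, 6, 7}; color blue → {1, 2, 8}; color green → {0, 3}. Every edge joins two different colors.

3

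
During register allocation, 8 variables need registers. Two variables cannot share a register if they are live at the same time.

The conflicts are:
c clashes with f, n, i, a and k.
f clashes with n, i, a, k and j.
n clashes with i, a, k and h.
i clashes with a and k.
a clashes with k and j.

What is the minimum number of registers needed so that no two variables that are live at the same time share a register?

c, f, n, i, a, k are mutually in conflict, so at least 6 registers are needed.
6 registers suffice: register 1 → {n, j}; register 2 → {a, h}; register 3 → {f}; register 4 → {k}; register 5 → {i}; register 6 → {c}. Every pair that conflicts lands in different registers.

6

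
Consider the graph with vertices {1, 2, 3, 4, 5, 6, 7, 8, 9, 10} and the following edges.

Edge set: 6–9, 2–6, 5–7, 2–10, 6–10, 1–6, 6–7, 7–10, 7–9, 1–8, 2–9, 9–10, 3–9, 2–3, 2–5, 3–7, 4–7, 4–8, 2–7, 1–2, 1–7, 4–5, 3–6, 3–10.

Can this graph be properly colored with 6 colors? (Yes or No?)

The chromatic number is 6. 2, 3, 6, 7, 9, 10 form a clique, so at least 6 colors are needed.
One proper 6-coloring: 1=d, 2=b, 3=e, 4=b, 5=c, 6=c, 7=a, 8=a, 9=d, 10=f.
That is already a proper 6-coloring.

Yes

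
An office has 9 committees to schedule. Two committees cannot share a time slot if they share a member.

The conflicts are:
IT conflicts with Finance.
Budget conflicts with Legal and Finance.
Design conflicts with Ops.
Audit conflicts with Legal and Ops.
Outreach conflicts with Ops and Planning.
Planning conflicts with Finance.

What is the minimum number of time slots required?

3

The cycle Finance-Budget-Legal-Audit-Ops-Outreach-Planning-Finance has odd length 7, so it cannot be 2-colored; at least 3 time slots are needed.
3 time slots suffice: time slot 1 → {Legal, Ops, Finance}; time slot 2 → {IT, Budget, Design, Audit, Planning}; time slot 3 → {Outreach}. Every pair that conflicts lands in different time slots.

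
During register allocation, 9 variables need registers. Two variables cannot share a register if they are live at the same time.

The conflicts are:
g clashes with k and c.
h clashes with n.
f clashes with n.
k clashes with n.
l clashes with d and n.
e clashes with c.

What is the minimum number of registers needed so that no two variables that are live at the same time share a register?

h and n conflict, so at least 2 registers are needed.
2 registers suffice: register 1 → {g, e, d, n}; register 2 → {h, f, k, l, c}. Each listed conflict is separated.

2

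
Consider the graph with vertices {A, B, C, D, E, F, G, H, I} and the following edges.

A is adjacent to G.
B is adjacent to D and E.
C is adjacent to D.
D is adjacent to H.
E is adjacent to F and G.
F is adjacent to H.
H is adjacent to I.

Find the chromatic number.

The cycle B-D-H-F-E-B has odd length 5, so it cannot be 2-colored; at least 3 colors are needed.
3 colors suffice: color 1 → {A, C, E, H}; color 2 → {D, F, G, I}; color 3 → {B}. Every edge joins two different colors.

3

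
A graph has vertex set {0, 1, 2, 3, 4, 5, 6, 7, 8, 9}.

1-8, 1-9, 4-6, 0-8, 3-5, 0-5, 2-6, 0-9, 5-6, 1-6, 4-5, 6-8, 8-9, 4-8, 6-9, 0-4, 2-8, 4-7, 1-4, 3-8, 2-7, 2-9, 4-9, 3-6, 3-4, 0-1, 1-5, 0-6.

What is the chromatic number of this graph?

6

0, 1, 4, 6, 8, 9 are pairwise adjacent (a clique of size 6), so at least 6 colors are needed.
6 colors suffice: color red → {2, 4}; color blue → {6, 7}; color green → {5, 8}; color yellow → {1, 3}; color purple → {0}; color orange → {9}. Every edge joins two different colors.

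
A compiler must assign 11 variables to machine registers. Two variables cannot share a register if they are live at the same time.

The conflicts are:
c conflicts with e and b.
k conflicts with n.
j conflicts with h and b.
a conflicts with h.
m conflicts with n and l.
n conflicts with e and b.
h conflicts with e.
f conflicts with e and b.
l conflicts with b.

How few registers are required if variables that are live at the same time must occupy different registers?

3

The cycle b-j-h-e-c-b has odd length 5, so it cannot be 2-colored; at least 3 registers are needed.
Using 3 registers: c=2, k=1, j=3, a=1, m=1, n=2, h=2, f=2, l=2, e=1, b=1. No two conflicting variables share a register.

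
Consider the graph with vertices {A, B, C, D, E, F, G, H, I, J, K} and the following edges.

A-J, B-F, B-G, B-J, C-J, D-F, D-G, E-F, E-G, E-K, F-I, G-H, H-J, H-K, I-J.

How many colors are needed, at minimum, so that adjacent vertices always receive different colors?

E and K are adjacent, so at least 2 colors are needed.
2 colors suffice: color red → {F, G, J, K}; color blue → {A, B, C, D, E, H, I}. No two adjacent vertices share a color.

2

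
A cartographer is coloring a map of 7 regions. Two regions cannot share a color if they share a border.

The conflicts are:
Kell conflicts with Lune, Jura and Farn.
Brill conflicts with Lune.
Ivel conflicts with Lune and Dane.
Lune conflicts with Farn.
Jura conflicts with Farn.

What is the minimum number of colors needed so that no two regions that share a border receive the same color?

3

Kell, Lune, Farn all conflict with each other, so at least 3 colors are needed.
3 colors suffice: Kell=3, Brill=2, Ivel=2, Lune=1, Jura=1, Farn=2, Dane=1. Every pair that conflicts lands in different colors.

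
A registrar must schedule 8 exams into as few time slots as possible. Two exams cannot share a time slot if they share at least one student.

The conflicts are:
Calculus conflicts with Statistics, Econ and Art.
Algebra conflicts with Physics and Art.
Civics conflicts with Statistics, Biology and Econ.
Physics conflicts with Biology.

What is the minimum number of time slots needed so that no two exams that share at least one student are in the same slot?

The cycle Biology-Civics-Econ-Calculus-Art-Algebra-Physics-Biology has odd length 7, so it cannot be 2-colored; at least 3 time slots are needed.
A valid assignment using 3 time slots: Calculus=1, Algebra=1, Civics=1, Statistics=2, Physics=2, Biology=3, Econ=2, Art=2. Every pair that conflicts lands in different time slots.

3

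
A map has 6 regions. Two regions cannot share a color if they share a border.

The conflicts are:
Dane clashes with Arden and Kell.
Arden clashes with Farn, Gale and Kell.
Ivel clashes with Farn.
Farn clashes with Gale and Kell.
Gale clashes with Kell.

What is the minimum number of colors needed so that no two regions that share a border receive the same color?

4

Arden, Farn, Gale, Kell pairwise conflict, so at least 4 colors are needed.
4 colors suffice: color 1 → {Ivel, Kell}; color 2 → {Arden}; color 3 → {Dane, Farn}; color 4 → {Gale}. Each listed conflict is separated.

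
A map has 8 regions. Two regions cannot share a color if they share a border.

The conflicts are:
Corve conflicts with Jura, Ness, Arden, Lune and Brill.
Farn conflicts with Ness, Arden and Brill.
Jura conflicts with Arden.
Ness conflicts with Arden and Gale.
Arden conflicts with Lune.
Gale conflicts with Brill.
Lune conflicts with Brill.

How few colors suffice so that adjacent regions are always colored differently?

Corve, Lune, Brill are mutually in conflict, so at least 3 colors are needed.
A valid assignment using 3 colors: Corve=2, Farn=2, Jura=3, Ness=3, Arden=1, Gale=2, Lune=3, Brill=1. No two conflicting regions share a color.

3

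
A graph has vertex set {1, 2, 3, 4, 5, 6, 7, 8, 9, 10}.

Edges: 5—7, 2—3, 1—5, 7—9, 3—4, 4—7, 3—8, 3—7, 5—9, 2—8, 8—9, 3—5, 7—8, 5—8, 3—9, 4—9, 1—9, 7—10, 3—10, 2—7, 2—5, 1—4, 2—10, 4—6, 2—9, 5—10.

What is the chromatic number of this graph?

6

2, 3, 5, 7, 8, 9 are pairwise adjacent (a clique of size 6), so at least 6 colors are needed.
6 colors suffice: color red → {1, 3, 6}; color blue → {4, 5}; color green → {7}; color yellow → {9, 10}; color purple → {2}; color orange → {8}. Every edge joins two different colors.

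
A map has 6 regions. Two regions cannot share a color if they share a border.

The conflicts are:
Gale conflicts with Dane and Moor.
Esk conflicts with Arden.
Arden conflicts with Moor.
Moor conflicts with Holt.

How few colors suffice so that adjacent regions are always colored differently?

Arden and Moor conflict, so at least 2 colors are needed.
2 colors suffice: color 1 → {Esk, Dane, Moor}; color 2 → {Gale, Arden, Holt}. Each listed conflict is separated.

2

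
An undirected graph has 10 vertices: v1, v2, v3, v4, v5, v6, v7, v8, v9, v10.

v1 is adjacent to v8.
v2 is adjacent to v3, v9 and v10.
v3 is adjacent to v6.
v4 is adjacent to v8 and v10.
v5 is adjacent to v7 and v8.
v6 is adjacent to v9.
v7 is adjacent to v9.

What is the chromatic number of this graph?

3

The cycle v2-v9-v7-v5-v8-v4-v10-v2 has odd length 7, so it cannot be 2-colored; at least 3 colors are needed.
3 colors suffice: color 1 → {v2, v6, v7, v8}; color 2 → {v1, v3, v5, v9, v10}; color 3 → {v4}. Every edge joins two different colors.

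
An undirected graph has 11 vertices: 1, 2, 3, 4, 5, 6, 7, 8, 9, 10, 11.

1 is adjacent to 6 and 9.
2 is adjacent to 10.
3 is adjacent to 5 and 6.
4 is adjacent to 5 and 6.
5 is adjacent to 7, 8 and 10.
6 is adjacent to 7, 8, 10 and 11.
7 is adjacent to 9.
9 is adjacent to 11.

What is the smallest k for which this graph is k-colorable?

2 and 10 are adjacent, so at least 2 colors are needed.
2 colors suffice: 1=blue, 2=red, 3=blue, 4=blue, 5=red, 6=red, 7=blue, 8=blue, 9=red, 10=blue, 11=blue. Each edge has distinct colors on its endpoints.

2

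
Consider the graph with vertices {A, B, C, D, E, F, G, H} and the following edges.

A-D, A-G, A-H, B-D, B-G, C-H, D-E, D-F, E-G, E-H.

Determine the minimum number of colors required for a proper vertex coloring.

B and D are adjacent, so at least 2 colors are needed.
2 colors suffice: color 1 → {D, G, H}; color 2 → {A, B, C, E, F}. Every edge joins two different colors.

2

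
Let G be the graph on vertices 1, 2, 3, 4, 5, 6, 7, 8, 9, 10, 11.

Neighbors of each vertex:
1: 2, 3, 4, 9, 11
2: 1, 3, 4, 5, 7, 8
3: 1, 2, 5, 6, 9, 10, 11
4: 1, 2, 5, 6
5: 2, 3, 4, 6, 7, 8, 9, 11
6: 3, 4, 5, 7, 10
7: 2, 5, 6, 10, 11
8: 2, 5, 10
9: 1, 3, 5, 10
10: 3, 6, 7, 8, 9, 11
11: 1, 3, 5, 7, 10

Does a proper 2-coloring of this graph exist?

2, 3, 5 form a triangle, so at least 3 colors are needed.
So 2 colors are not enough.

No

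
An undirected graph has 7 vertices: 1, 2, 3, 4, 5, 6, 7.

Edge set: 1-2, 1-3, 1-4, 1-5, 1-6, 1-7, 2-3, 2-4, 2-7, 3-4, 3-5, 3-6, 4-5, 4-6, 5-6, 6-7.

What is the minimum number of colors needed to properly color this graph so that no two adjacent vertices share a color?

1, 3, 4, 5, 6 are pairwise adjacent (a clique of size 5), so at least 5 colors are needed.
One proper 5-coloring: 1=red, 2=green, 3=yellow, 4=blue, 5=purple, 6=green, 7=blue. Every edge joins two different colors.

5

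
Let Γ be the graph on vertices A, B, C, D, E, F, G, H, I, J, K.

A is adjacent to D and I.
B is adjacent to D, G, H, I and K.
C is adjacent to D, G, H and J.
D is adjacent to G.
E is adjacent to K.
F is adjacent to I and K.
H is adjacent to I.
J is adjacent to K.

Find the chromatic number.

3

B, H, I form a triangle, so at least 3 colors are needed.
3 colors suffice: color 1 → {A, B, C, E, F}; color 2 → {D, I, K}; color 3 → {G, H, J}. No two adjacent vertices share a color.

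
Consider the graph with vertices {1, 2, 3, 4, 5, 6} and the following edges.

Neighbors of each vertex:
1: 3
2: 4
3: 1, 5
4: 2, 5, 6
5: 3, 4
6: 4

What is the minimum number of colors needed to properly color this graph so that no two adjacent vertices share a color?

2

2 and 4 are adjacent, so at least 2 colors are needed.
2 colors suffice: color a → {3, 4}; color b → {1, 2, 5, 6}. Each edge has distinct colors on its endpoints.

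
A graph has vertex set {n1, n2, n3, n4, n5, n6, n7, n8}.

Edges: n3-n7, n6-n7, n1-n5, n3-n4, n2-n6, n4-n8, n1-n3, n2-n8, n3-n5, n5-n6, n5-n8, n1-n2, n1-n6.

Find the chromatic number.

3

n1, n3, n5 are mutually adjacent, so at least 3 colors are needed.
3 colors suffice: n1=B, n2=G, n3=R, n4=B, n5=G, n6=R, n7=B, n8=R. No two adjacent vertices share a color.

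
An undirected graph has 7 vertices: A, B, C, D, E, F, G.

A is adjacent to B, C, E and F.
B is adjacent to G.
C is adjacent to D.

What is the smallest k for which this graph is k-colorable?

A and E are adjacent, so at least 2 colors are needed.
One proper 2-coloring: A=1, B=2, C=2, D=1, E=2, F=2, G=1. Each edge has distinct colors on its endpoints.

2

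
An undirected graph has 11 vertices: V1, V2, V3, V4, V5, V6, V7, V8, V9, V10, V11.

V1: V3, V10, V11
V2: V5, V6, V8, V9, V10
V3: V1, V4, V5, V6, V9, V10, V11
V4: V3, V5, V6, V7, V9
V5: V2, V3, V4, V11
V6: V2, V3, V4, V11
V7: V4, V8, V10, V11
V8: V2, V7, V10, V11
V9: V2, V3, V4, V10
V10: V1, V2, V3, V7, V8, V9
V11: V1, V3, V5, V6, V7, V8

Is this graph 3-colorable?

Yes

The chromatic number is 3. V3, V6, V11 are pairwise adjacent, so at least 3 colors are needed.
3 colors suffice: color R → {V2, V3, V7}; color B → {V4, V10, V11}; color G → {V1, V5, V6, V8, V9}.
That is already a proper 3-coloring.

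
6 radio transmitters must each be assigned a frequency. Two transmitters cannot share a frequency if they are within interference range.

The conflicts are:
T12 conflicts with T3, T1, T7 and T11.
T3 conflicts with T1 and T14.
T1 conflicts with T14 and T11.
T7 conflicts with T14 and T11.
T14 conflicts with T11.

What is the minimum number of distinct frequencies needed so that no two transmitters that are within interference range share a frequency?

T12, T3, T1 all conflict with each other, so at least 3 frequencies are needed.
3 frequencies suffice: T12=1, T3=3, T1=2, T7=2, T14=1, T11=3. Every pair that conflicts lands in different frequencies.

3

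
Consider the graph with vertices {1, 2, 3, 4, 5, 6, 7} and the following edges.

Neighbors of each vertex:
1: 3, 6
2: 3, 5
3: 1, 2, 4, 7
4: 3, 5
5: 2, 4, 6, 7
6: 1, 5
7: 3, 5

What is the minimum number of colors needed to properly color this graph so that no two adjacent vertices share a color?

The cycle 3-1-6-5-2-3 has odd length 5, so it cannot be 2-colored; at least 3 colors are needed.
3 colors suffice: color red → {3, 5}; color blue → {2, 4, 6, 7}; color green → {1}. Every edge joins two different colors.

3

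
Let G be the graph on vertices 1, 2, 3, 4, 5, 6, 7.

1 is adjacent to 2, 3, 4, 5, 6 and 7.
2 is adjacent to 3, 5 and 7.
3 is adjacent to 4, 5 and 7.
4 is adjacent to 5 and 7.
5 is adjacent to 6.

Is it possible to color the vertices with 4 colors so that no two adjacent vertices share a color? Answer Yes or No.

The chromatic number is 4. 1, 3, 4, 5 are mutually adjacent (a clique of size 4), so at least 4 colors are needed.
4 colors suffice: color red → {1}; color blue → {3, 6}; color green → {5, 7}; color yellow → {2, 4}.
That is already a proper 4-coloring.

Yes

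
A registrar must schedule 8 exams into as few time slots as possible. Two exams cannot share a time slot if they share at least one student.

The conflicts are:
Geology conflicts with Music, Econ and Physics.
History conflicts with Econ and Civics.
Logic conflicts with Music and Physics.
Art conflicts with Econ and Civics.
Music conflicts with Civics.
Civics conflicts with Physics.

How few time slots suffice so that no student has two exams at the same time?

The cycle Civics-Music-Geology-Econ-History-Civics has odd length 5, so it cannot be 2-colored; at least 3 time slots are needed.
Using 3 time slots: Geology=1, History=3, Logic=1, Art=3, Music=2, Econ=2, Civics=1, Physics=2. Every pair that conflicts lands in different time slots.

3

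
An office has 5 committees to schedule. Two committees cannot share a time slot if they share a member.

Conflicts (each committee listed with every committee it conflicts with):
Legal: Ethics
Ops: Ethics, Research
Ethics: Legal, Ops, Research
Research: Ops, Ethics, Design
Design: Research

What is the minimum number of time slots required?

Ops, Ethics, Research are mutually in conflict, so at least 3 time slots are needed.
3 time slots suffice: time slot 1 → {Legal, Research}; time slot 2 → {Ethics, Design}; time slot 3 → {Ops}. No two conflicting committees share a time slot.

3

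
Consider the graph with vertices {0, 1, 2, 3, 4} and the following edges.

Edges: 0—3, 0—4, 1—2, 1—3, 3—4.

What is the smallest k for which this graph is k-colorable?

3

0, 3, 4 are mutually adjacent, so at least 3 colors are needed.
3 colors suffice: 0=blue, 1=blue, 2=red, 3=red, 4=green. No two adjacent vertices share a color.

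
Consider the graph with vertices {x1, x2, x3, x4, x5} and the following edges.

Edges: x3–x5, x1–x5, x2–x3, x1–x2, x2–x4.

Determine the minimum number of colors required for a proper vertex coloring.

x1 and x5 are adjacent, so at least 2 colors are needed.
A valid assignment using 2 colors: x1=2, x2=1, x3=2, x4=2, x5=1. No two adjacent vertices share a color.

2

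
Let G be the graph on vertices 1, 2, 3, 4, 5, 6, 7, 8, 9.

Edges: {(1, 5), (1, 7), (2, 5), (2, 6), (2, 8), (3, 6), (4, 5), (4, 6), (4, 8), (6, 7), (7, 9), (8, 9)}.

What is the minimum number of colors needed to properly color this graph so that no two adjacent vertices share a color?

The cycle 9-8-2-6-7-9 has odd length 5, so it cannot be 2-colored; at least 3 colors are needed.
3 colors suffice: 1=green, 2=blue, 3=blue, 4=blue, 5=red, 6=red, 7=blue, 8=red, 9=green. Each edge has distinct colors on its endpoints.

3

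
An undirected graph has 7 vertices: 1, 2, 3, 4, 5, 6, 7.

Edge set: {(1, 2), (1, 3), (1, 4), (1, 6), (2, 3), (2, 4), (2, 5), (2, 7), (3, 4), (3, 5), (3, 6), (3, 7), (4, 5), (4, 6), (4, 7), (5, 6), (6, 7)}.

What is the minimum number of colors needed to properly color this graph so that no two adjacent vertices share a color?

4

2, 3, 4, 7 are mutually adjacent (a clique of size 4), so at least 4 colors are needed.
One proper 4-coloring: 1=d, 2=c, 3=a, 4=b, 5=d, 6=c, 7=d. Every edge joins two different colors.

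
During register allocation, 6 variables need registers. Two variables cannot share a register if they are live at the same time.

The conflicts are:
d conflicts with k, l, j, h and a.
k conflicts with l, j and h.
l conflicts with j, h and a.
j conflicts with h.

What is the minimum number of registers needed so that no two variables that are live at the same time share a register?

d, k, l, j, h pairwise conflict, so at least 5 registers are needed.
5 registers suffice: register 1 → {d}; register 2 → {l}; register 3 → {h, a}; register 4 → {j}; register 5 → {k}. No two conflicting variables share a register.

5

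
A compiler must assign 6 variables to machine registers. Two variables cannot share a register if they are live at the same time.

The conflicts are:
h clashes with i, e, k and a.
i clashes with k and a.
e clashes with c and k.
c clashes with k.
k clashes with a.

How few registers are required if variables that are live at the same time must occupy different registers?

h, i, k, a all conflict with each other, so at least 4 registers are needed.
4 registers suffice: h=2, i=3, e=3, c=2, k=1, a=4. No two conflicting variables share a register.

4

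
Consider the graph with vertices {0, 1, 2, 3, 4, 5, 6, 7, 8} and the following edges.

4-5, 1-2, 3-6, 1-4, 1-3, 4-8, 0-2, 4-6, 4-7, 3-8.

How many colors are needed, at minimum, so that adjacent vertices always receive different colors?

2

1 and 4 are adjacent, so at least 2 colors are needed.
2 colors suffice: 0=b, 1=b, 2=a, 3=a, 4=a, 5=b, 6=b, 7=b, 8=b. Each edge has distinct colors on its endpoints.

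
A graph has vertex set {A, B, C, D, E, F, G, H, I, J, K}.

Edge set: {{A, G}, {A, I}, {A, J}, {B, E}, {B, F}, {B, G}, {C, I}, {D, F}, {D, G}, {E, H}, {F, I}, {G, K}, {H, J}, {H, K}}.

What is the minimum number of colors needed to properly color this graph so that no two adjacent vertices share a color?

3

The cycle F-D-G-A-I-F has odd length 5, so it cannot be 2-colored; at least 3 colors are needed.
A valid assignment using 3 colors: A=2, B=2, C=1, D=2, E=3, F=1, G=1, H=1, I=3, J=3, K=2. Each edge has distinct colors on its endpoints.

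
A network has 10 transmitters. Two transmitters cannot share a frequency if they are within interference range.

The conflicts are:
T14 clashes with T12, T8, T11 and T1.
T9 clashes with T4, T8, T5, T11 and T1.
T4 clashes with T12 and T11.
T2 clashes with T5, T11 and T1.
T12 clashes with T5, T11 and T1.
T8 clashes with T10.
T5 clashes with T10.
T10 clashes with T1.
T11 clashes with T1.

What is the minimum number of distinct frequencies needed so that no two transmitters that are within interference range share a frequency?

4

T14, T12, T11, T1 all conflict with each other, so at least 4 frequencies are needed.
4 frequencies suffice: frequency 1 → {T8, T5, T11}; frequency 2 → {T4, T1}; frequency 3 → {T9, T2, T12, T10}; frequency 4 → {T14}. Every pair that conflicts lands in different frequencies.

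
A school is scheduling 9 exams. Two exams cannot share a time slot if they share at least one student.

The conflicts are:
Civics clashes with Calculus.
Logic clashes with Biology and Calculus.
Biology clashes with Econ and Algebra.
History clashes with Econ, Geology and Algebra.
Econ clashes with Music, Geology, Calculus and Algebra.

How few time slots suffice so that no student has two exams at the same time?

3

History, Econ, Algebra pairwise conflict, so at least 3 time slots are needed.
3 time slots suffice: time slot 1 → {Civics, Logic, Econ}; time slot 2 → {Music, Geology, Calculus, Algebra}; time slot 3 → {Biology, History}. Every pair that conflicts lands in different time slots.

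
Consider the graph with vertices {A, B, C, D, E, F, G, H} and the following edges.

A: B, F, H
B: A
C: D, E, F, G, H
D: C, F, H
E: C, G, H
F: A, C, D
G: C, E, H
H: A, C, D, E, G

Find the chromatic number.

4

C, E, G, H are mutually adjacent (a clique of size 4), so at least 4 colors are needed.
4 colors suffice: A=1, B=2, C=1, D=3, E=4, F=2, G=3, H=2. Each edge has distinct colors on its endpoints.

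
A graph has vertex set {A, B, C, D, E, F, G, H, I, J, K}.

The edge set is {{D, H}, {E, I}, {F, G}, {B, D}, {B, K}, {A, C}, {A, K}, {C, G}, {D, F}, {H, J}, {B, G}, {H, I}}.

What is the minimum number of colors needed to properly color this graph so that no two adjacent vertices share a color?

The cycle C-A-K-B-G-C has odd length 5, so it cannot be 2-colored; at least 3 colors are needed.
3 colors suffice: A=3, B=1, C=1, D=2, E=1, F=1, G=2, H=1, I=2, J=2, K=2. Each edge has distinct colors on its endpoints.

3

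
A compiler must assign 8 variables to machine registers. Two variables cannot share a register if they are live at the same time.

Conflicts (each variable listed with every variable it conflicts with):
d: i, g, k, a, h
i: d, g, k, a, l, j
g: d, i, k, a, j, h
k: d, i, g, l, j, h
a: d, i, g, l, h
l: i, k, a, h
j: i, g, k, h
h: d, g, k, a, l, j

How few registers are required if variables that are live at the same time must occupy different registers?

d, g, a, h are mutually in conflict, so at least 4 registers are needed.
A valid assignment using 4 registers: d=4, i=1, g=3, k=2, a=2, l=3, j=4, h=1. No two conflicting variables share a register.

4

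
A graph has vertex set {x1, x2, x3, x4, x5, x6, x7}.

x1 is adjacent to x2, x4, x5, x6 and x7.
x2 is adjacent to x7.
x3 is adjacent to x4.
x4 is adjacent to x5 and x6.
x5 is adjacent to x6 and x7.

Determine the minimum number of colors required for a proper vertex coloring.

x1, x4, x5, x6 are mutually adjacent (a clique of size 4), so at least 4 colors are needed.
4 colors suffice: x1=1, x2=2, x3=1, x4=3, x5=2, x6=4, x7=3. Every edge joins two different colors.

4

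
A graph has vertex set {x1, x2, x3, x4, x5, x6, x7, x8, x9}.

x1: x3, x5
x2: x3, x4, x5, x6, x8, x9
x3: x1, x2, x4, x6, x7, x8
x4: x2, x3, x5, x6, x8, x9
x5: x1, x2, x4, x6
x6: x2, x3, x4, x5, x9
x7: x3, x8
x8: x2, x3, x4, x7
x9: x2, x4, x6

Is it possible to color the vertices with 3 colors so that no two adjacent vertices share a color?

x2, x3, x4, x8 are pairwise adjacent (a clique of size 4), so at least 4 colors are needed.
So 3 colors are not enough.

No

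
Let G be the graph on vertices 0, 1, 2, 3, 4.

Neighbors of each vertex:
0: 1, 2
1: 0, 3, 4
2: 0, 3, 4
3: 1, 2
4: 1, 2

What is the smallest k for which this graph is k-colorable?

2 and 4 are adjacent, so at least 2 colors are needed.
2 colors suffice: color red → {1, 2}; color blue → {0, 3, 4}. Every edge joins two different colors.

2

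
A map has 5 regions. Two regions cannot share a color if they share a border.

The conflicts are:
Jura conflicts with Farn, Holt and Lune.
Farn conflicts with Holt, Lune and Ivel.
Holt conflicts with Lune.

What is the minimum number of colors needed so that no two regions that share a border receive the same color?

4

Jura, Farn, Holt, Lune are mutually in conflict, so at least 4 colors are needed.
4 colors suffice: Jura=3, Farn=1, Holt=4, Lune=2, Ivel=2. Every pair that conflicts lands in different colors.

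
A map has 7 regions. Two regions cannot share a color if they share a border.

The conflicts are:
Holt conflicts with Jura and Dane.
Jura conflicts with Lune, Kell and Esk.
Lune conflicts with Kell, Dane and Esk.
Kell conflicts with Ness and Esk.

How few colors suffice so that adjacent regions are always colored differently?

Jura, Lune, Kell, Esk all conflict with each other, so at least 4 colors are needed.
4 colors suffice: color 1 → {Holt, Lune, Ness}; color 2 → {Kell, Dane}; color 3 → {Jura}; color 4 → {Esk}. Each listed conflict is separated.

4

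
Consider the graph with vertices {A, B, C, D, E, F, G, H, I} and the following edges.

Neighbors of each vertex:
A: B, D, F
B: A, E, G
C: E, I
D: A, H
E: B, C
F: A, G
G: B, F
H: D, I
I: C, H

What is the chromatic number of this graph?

The cycle A-D-H-I-C-E-B-A has odd length 7, so it cannot be 2-colored; at least 3 colors are needed.
3 colors suffice: color red → {B, D, F, I}; color blue → {A, C, G, H}; color green → {E}. No two adjacent vertices share a color.

3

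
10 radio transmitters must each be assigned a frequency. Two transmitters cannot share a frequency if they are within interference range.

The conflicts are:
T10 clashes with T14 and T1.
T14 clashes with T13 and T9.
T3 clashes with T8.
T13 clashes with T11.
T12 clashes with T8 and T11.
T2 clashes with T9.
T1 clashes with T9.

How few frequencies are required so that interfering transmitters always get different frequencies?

2

T14 and T9 conflict, so at least 2 frequencies are needed.
2 frequencies suffice: frequency 1 → {T10, T3, T13, T12, T9}; frequency 2 → {T14, T8, T2, T1, T11}. Each listed conflict is separated.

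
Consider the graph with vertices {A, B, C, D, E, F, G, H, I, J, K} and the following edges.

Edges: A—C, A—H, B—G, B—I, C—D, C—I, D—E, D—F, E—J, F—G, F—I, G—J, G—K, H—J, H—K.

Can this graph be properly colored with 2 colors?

The cycle G-F-D-E-J-G has odd length 5, so it cannot be 2-colored; at least 3 colors are needed.
So 2 colors are not enough.

No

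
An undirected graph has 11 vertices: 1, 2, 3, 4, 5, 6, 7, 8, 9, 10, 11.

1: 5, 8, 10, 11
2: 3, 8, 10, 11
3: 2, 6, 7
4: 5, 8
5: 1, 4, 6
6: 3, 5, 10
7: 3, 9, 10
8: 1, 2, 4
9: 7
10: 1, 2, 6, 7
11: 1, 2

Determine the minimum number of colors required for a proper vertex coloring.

2

2 and 11 are adjacent, so at least 2 colors are needed.
2 colors suffice: 1=red, 2=red, 3=blue, 4=red, 5=blue, 6=red, 7=red, 8=blue, 9=blue, 10=blue, 11=blue. Every edge joins two different colors.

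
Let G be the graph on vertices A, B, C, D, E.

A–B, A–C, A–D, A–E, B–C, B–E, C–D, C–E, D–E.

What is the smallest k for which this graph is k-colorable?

4

A, B, C, E form a clique, so at least 4 colors are needed.
A valid assignment using 4 colors: A=2, B=4, C=3, D=4, E=1. No two adjacent vertices share a color.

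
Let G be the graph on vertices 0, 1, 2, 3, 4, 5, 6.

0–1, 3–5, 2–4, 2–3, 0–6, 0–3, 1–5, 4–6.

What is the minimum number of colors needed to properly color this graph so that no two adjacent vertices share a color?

3

The cycle 0-6-4-2-3-0 has odd length 5, so it cannot be 2-colored; at least 3 colors are needed.
3 colors suffice: color a → {0, 4, 5}; color b → {1, 3, 6}; color c → {2}. Every edge joins two different colors.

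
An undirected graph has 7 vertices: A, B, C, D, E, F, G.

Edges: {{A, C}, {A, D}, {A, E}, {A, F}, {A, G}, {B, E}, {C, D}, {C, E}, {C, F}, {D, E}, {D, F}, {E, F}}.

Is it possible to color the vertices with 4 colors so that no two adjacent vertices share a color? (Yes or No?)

A, C, D, E, F are pairwise adjacent (a clique of size 5), so at least 5 colors are needed.
So 4 colors are not enough.

No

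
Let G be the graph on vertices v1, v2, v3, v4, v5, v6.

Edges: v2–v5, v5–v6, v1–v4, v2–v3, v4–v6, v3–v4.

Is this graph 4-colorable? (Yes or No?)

The chromatic number is 3. The cycle v5-v6-v4-v3-v2-v5 has odd length 5, so it cannot be 2-colored; at least 3 colors are needed.
3 colors suffice: color 1 → {v2, v4}; color 2 → {v1, v3, v6}; color 3 → {v5}.
Since 4 ≥ 3, a proper 4-coloring certainly exists.

Yes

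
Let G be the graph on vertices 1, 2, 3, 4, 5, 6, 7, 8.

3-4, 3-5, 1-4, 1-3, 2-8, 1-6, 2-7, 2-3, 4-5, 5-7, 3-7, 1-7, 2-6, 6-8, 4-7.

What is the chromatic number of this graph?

3, 4, 5, 7 are mutually adjacent (a clique of size 4), so at least 4 colors are needed.
4 colors suffice: color a → {3, 6}; color b → {7, 8}; color c → {1, 2, 5}; color d → {4}. No two adjacent vertices share a color.

4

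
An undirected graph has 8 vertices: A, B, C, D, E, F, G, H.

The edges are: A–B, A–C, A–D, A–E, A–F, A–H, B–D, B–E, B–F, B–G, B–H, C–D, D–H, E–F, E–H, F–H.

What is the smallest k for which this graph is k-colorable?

A, B, E, F, H form a clique, so at least 5 colors are needed.
5 colors suffice: color red → {B, C}; color blue → {A, G}; color green → {H}; color yellow → {D, E}; color purple → {F}. No two adjacent vertices share a color.

5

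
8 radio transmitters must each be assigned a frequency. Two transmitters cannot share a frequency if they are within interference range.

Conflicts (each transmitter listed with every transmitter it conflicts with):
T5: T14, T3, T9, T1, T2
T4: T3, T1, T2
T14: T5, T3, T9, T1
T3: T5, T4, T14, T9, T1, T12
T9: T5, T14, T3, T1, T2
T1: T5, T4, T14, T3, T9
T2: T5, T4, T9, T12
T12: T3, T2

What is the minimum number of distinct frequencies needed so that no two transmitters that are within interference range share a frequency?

T5, T14, T3, T9, T1 all conflict with each other, so at least 5 frequencies are needed.
5 frequencies suffice: frequency 1 → {T3, T2}; frequency 2 → {T5, T4, T12}; frequency 3 → {T9}; frequency 4 → {T1}; frequency 5 → {T14}. Each listed conflict is separated.

5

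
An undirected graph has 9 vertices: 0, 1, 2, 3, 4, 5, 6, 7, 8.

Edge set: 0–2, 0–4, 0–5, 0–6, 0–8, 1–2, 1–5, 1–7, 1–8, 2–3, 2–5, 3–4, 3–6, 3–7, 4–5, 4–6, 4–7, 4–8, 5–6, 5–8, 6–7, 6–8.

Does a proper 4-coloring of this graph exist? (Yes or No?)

No

0, 4, 5, 6, 8 are pairwise adjacent (a clique of size 5), so at least 5 colors are needed.
So 4 colors are not enough.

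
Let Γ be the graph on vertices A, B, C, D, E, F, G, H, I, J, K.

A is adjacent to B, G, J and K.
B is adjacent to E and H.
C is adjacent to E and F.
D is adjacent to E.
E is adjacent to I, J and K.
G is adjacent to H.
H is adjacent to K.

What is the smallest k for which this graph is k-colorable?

2

G and H are adjacent, so at least 2 colors are needed.
2 colors suffice: A=1, B=2, C=2, D=2, E=1, F=1, G=2, H=1, I=2, J=2, K=2. No two adjacent vertices share a color.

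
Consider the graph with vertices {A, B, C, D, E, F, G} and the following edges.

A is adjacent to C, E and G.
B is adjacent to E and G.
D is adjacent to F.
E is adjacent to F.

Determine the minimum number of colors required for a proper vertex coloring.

E and F are adjacent, so at least 2 colors are needed.
One proper 2-coloring: A=2, B=2, C=1, D=1, E=1, F=2, G=1. Every edge joins two different colors.

2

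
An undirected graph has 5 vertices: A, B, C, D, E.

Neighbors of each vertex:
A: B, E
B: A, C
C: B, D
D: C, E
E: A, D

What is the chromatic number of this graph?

3

The cycle C-D-E-A-B-C has odd length 5, so it cannot be 2-colored; at least 3 colors are needed.
3 colors suffice: color 1 → {B, E}; color 2 → {A, D}; color 3 → {C}. Every edge joins two different colors.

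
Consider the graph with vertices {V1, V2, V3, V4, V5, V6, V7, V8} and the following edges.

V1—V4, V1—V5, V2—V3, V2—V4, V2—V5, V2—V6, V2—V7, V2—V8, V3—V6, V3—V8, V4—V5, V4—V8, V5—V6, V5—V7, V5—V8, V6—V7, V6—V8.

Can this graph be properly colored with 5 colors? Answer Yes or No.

Yes

The chromatic number is 4. V2, V3, V6, V8 are pairwise adjacent (a clique of size 4), so at least 4 colors are needed.
4 colors suffice: V1=B, V2=B, V3=R, V4=Y, V5=R, V6=Y, V7=G, V8=G.
Since 5 ≥ 4, a proper 5-coloring certainly exists.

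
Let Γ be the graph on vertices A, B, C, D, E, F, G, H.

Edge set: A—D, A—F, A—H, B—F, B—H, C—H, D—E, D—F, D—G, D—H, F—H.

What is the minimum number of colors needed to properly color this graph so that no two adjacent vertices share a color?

4

A, D, F, H form a clique, so at least 4 colors are needed.
4 colors suffice: A=4, B=2, C=2, D=2, E=1, F=3, G=1, H=1. Every edge joins two different colors.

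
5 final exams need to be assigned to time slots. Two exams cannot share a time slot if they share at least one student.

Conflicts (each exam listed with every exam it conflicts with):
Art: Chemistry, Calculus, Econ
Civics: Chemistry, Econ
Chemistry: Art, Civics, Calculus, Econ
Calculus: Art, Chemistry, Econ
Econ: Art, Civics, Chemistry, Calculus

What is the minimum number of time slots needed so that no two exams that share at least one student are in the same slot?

4

Art, Chemistry, Calculus, Econ are mutually in conflict, so at least 4 time slots are needed.
Using 4 time slots: Art=3, Civics=3, Chemistry=1, Calculus=4, Econ=2. Every pair that conflicts lands in different time slots.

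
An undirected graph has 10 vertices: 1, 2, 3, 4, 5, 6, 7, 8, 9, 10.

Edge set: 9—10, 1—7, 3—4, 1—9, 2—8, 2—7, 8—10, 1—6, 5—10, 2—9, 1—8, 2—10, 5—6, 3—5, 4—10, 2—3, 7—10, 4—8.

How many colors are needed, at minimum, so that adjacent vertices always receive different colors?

2, 9, 10 are mutually adjacent, so at least 3 colors are needed.
3 colors suffice: color a → {1, 3, 10}; color b → {2, 4, 5}; color c → {6, 7, 8, 9}. Each edge has distinct colors on its endpoints.

3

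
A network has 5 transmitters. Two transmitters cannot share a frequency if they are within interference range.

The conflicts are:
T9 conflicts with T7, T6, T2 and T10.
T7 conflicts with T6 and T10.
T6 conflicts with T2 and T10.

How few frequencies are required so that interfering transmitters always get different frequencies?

4

T9, T7, T6, T10 pairwise conflict, so at least 4 frequencies are needed.
4 frequencies suffice: T9=1, T7=3, T6=2, T2=3, T10=4. Every pair that conflicts lands in different frequencies.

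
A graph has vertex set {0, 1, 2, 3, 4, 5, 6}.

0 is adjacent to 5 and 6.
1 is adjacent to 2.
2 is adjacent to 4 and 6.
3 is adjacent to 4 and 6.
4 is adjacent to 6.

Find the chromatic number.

3, 4, 6 are mutually adjacent, so at least 3 colors are needed.
A valid assignment using 3 colors: 0=blue, 1=red, 2=green, 3=green, 4=blue, 5=red, 6=red. Every edge joins two different colors.

3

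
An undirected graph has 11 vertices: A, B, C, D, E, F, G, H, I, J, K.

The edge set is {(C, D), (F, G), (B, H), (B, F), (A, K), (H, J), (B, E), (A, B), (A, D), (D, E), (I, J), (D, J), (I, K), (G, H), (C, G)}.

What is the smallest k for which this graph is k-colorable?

The cycle J-H-G-C-D-J has odd length 5, so it cannot be 2-colored; at least 3 colors are needed.
3 colors suffice: color red → {B, D, G, I}; color blue → {A, C, E, F, H}; color green → {J, K}. Every edge joins two different colors.

3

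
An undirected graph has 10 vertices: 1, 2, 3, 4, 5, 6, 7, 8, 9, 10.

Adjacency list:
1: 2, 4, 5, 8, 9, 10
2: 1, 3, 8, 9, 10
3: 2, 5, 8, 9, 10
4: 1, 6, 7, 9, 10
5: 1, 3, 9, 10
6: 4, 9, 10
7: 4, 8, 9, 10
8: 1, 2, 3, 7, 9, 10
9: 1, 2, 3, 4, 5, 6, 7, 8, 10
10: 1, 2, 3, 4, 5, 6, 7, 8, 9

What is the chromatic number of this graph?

5

2, 3, 8, 9, 10 form a clique, so at least 5 colors are needed.
5 colors suffice: color a → {10}; color b → {9}; color c → {4, 5, 8}; color d → {1, 3, 6, 7}; color e → {2}. No two adjacent vertices share a color.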